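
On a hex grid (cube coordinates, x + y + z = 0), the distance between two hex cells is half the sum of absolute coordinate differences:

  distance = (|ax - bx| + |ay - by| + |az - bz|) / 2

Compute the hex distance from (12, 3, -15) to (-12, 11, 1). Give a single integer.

|ax - bx| = |12 - (-12)| = 24
|ay - by| = |3 - 11| = 8
|az - bz| = |-15 - 1| = 16
distance = (24 + 8 + 16) / 2 = 48 / 2 = 24

Answer: 24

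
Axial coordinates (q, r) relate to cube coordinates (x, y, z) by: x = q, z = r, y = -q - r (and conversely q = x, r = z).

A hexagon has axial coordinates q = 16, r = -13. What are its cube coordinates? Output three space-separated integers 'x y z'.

x = q = 16
z = r = -13
y = -x - z = -(16) - (-13) = -3

Answer: 16 -3 -13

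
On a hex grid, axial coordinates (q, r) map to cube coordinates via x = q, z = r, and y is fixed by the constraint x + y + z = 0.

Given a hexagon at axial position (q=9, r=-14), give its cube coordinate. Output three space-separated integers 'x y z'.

Answer: 9 5 -14

Derivation:
x = q = 9
z = r = -14
y = -x - z = -(9) - (-14) = 5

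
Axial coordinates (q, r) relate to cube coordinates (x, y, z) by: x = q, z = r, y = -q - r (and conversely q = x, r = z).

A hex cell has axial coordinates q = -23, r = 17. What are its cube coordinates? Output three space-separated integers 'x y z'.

x = q = -23
z = r = 17
y = -x - z = -(-23) - (17) = 6

Answer: -23 6 17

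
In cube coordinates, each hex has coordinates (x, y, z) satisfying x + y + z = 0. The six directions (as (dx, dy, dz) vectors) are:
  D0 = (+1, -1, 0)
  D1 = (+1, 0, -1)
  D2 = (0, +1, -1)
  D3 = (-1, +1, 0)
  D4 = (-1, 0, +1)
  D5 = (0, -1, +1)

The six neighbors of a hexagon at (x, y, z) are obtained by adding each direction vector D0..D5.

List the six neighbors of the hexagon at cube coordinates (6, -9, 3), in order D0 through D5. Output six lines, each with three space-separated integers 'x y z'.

Center: (6, -9, 3). Add each direction:
  D0: (6, -9, 3) + (1, -1, 0) = (7, -10, 3)
  D1: (6, -9, 3) + (1, 0, -1) = (7, -9, 2)
  D2: (6, -9, 3) + (0, 1, -1) = (6, -8, 2)
  D3: (6, -9, 3) + (-1, 1, 0) = (5, -8, 3)
  D4: (6, -9, 3) + (-1, 0, 1) = (5, -9, 4)
  D5: (6, -9, 3) + (0, -1, 1) = (6, -10, 4)

Answer: 7 -10 3
7 -9 2
6 -8 2
5 -8 3
5 -9 4
6 -10 4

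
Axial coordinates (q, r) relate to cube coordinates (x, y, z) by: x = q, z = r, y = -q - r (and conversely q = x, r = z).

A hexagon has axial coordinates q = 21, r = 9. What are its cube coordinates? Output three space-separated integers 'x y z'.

x = q = 21
z = r = 9
y = -x - z = -(21) - (9) = -30

Answer: 21 -30 9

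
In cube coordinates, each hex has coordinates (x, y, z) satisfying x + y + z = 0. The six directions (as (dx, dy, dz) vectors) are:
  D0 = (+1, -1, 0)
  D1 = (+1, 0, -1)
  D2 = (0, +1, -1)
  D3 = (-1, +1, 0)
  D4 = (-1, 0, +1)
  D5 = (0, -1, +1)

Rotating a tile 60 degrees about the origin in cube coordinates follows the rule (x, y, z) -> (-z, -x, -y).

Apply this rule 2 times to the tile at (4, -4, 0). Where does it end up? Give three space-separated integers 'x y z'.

Answer: -4 0 4

Derivation:
Start: (4, -4, 0)
Step 1: (4, -4, 0) -> (-(0), -(4), -(-4)) = (0, -4, 4)
Step 2: (0, -4, 4) -> (-(4), -(0), -(-4)) = (-4, 0, 4)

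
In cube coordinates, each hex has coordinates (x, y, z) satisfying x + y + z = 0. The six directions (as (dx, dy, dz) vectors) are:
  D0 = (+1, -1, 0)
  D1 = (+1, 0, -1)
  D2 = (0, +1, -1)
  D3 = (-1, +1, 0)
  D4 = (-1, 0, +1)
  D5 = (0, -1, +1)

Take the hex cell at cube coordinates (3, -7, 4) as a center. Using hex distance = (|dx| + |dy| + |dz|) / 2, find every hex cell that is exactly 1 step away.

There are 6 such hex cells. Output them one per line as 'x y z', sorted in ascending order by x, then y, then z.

Answer: 2 -7 5
2 -6 4
3 -8 5
3 -6 3
4 -8 4
4 -7 3

Derivation:
Walk ring at distance 1 from (3, -7, 4):
Start at center + D4*1 = (2, -7, 5)
  hex 0: (2, -7, 5)
  hex 1: (3, -8, 5)
  hex 2: (4, -8, 4)
  hex 3: (4, -7, 3)
  hex 4: (3, -6, 3)
  hex 5: (2, -6, 4)
Sorted: 6 hexes.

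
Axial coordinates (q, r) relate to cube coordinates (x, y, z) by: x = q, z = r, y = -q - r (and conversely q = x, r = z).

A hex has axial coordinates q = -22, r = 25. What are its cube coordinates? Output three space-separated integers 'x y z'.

Answer: -22 -3 25

Derivation:
x = q = -22
z = r = 25
y = -x - z = -(-22) - (25) = -3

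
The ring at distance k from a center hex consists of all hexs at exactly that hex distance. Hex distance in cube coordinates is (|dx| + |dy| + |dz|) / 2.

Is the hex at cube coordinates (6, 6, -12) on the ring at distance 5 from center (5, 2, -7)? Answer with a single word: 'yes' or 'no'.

|px - cx| = |6 - 5| = 1
|py - cy| = |6 - 2| = 4
|pz - cz| = |-12 - (-7)| = 5
distance = (1+4+5)/2 = 10/2 = 5
radius = 5; distance == radius -> yes

Answer: yes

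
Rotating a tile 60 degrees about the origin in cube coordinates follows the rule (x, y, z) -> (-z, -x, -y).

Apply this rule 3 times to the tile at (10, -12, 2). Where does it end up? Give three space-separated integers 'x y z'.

Answer: -10 12 -2

Derivation:
Start: (10, -12, 2)
Step 1: (10, -12, 2) -> (-(2), -(10), -(-12)) = (-2, -10, 12)
Step 2: (-2, -10, 12) -> (-(12), -(-2), -(-10)) = (-12, 2, 10)
Step 3: (-12, 2, 10) -> (-(10), -(-12), -(2)) = (-10, 12, -2)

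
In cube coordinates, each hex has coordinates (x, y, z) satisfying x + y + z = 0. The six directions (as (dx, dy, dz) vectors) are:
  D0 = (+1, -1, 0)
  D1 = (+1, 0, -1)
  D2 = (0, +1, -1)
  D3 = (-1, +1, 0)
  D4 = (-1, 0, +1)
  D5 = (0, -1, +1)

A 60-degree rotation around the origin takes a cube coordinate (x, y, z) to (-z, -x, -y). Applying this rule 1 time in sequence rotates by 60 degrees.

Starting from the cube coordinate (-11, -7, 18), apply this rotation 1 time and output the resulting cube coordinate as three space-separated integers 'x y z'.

Start: (-11, -7, 18)
Step 1: (-11, -7, 18) -> (-(18), -(-11), -(-7)) = (-18, 11, 7)

Answer: -18 11 7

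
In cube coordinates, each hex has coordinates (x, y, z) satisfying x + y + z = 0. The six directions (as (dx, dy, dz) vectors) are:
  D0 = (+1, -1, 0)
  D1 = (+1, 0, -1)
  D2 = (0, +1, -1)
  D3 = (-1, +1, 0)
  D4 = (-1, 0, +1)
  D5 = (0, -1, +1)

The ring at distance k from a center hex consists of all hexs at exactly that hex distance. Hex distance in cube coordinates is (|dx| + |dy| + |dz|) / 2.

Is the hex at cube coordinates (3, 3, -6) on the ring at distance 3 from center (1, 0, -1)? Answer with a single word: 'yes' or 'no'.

Answer: no

Derivation:
|px - cx| = |3 - 1| = 2
|py - cy| = |3 - 0| = 3
|pz - cz| = |-6 - (-1)| = 5
distance = (2+3+5)/2 = 10/2 = 5
radius = 3; distance != radius -> no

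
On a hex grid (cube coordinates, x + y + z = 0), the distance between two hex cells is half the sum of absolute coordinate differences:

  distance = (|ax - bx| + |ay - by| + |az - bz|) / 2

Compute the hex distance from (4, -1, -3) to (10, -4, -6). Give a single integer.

|ax - bx| = |4 - 10| = 6
|ay - by| = |-1 - (-4)| = 3
|az - bz| = |-3 - (-6)| = 3
distance = (6 + 3 + 3) / 2 = 12 / 2 = 6

Answer: 6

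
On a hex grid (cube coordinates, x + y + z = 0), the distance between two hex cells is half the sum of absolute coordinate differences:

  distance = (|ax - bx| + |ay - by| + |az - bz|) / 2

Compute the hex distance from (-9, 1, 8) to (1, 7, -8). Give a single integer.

|ax - bx| = |-9 - 1| = 10
|ay - by| = |1 - 7| = 6
|az - bz| = |8 - (-8)| = 16
distance = (10 + 6 + 16) / 2 = 32 / 2 = 16

Answer: 16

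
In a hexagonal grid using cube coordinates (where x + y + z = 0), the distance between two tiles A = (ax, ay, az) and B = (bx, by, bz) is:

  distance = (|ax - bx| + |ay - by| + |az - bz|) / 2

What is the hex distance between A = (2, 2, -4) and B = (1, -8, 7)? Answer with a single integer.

|ax - bx| = |2 - 1| = 1
|ay - by| = |2 - (-8)| = 10
|az - bz| = |-4 - 7| = 11
distance = (1 + 10 + 11) / 2 = 22 / 2 = 11

Answer: 11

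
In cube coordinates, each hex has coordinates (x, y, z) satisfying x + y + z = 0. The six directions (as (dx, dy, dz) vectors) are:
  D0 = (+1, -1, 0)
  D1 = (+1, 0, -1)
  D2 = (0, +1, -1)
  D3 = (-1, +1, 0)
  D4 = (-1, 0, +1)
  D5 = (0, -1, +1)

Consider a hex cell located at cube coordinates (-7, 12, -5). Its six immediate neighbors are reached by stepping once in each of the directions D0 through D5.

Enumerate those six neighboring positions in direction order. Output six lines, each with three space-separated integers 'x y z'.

Center: (-7, 12, -5). Add each direction:
  D0: (-7, 12, -5) + (1, -1, 0) = (-6, 11, -5)
  D1: (-7, 12, -5) + (1, 0, -1) = (-6, 12, -6)
  D2: (-7, 12, -5) + (0, 1, -1) = (-7, 13, -6)
  D3: (-7, 12, -5) + (-1, 1, 0) = (-8, 13, -5)
  D4: (-7, 12, -5) + (-1, 0, 1) = (-8, 12, -4)
  D5: (-7, 12, -5) + (0, -1, 1) = (-7, 11, -4)

Answer: -6 11 -5
-6 12 -6
-7 13 -6
-8 13 -5
-8 12 -4
-7 11 -4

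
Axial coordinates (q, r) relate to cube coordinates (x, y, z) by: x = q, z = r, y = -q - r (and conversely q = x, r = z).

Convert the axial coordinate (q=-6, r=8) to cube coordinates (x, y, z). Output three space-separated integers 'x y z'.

x = q = -6
z = r = 8
y = -x - z = -(-6) - (8) = -2

Answer: -6 -2 8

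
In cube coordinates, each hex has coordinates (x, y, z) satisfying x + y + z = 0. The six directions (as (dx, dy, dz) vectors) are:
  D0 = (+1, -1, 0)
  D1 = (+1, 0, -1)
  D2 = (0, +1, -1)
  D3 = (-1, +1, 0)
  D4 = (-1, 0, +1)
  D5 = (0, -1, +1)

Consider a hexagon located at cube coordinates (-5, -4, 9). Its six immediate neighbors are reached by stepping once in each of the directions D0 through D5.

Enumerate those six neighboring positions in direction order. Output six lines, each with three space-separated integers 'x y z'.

Answer: -4 -5 9
-4 -4 8
-5 -3 8
-6 -3 9
-6 -4 10
-5 -5 10

Derivation:
Center: (-5, -4, 9). Add each direction:
  D0: (-5, -4, 9) + (1, -1, 0) = (-4, -5, 9)
  D1: (-5, -4, 9) + (1, 0, -1) = (-4, -4, 8)
  D2: (-5, -4, 9) + (0, 1, -1) = (-5, -3, 8)
  D3: (-5, -4, 9) + (-1, 1, 0) = (-6, -3, 9)
  D4: (-5, -4, 9) + (-1, 0, 1) = (-6, -4, 10)
  D5: (-5, -4, 9) + (0, -1, 1) = (-5, -5, 10)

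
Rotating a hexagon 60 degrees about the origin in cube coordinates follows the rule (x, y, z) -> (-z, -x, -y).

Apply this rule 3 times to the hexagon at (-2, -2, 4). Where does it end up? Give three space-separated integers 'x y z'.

Answer: 2 2 -4

Derivation:
Start: (-2, -2, 4)
Step 1: (-2, -2, 4) -> (-(4), -(-2), -(-2)) = (-4, 2, 2)
Step 2: (-4, 2, 2) -> (-(2), -(-4), -(2)) = (-2, 4, -2)
Step 3: (-2, 4, -2) -> (-(-2), -(-2), -(4)) = (2, 2, -4)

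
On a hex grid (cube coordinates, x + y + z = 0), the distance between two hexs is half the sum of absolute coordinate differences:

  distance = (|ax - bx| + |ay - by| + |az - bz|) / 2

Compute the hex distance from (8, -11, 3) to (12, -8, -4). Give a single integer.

|ax - bx| = |8 - 12| = 4
|ay - by| = |-11 - (-8)| = 3
|az - bz| = |3 - (-4)| = 7
distance = (4 + 3 + 7) / 2 = 14 / 2 = 7

Answer: 7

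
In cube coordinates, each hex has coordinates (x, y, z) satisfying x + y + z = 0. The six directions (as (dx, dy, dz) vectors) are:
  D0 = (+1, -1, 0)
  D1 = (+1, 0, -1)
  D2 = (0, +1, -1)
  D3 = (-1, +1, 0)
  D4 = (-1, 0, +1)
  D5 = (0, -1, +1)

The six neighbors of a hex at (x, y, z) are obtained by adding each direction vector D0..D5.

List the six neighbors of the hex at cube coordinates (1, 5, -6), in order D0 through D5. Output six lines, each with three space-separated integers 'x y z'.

Center: (1, 5, -6). Add each direction:
  D0: (1, 5, -6) + (1, -1, 0) = (2, 4, -6)
  D1: (1, 5, -6) + (1, 0, -1) = (2, 5, -7)
  D2: (1, 5, -6) + (0, 1, -1) = (1, 6, -7)
  D3: (1, 5, -6) + (-1, 1, 0) = (0, 6, -6)
  D4: (1, 5, -6) + (-1, 0, 1) = (0, 5, -5)
  D5: (1, 5, -6) + (0, -1, 1) = (1, 4, -5)

Answer: 2 4 -6
2 5 -7
1 6 -7
0 6 -6
0 5 -5
1 4 -5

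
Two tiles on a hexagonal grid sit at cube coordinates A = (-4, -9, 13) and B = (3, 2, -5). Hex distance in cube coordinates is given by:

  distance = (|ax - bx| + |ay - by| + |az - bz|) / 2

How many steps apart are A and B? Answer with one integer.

Answer: 18

Derivation:
|ax - bx| = |-4 - 3| = 7
|ay - by| = |-9 - 2| = 11
|az - bz| = |13 - (-5)| = 18
distance = (7 + 11 + 18) / 2 = 36 / 2 = 18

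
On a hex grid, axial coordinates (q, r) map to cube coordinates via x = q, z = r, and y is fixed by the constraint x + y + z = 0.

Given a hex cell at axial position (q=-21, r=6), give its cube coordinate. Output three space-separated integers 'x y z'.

x = q = -21
z = r = 6
y = -x - z = -(-21) - (6) = 15

Answer: -21 15 6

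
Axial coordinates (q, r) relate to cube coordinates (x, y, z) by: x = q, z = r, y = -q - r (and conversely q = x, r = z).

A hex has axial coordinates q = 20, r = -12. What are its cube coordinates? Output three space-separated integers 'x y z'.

Answer: 20 -8 -12

Derivation:
x = q = 20
z = r = -12
y = -x - z = -(20) - (-12) = -8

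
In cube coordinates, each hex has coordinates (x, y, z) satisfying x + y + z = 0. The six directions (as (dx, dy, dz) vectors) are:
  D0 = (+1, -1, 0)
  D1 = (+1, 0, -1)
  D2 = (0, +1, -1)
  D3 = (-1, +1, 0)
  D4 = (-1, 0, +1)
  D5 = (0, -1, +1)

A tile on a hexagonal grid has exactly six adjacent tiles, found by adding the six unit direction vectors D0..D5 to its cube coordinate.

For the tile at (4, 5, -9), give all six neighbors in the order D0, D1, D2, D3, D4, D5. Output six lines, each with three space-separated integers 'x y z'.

Center: (4, 5, -9). Add each direction:
  D0: (4, 5, -9) + (1, -1, 0) = (5, 4, -9)
  D1: (4, 5, -9) + (1, 0, -1) = (5, 5, -10)
  D2: (4, 5, -9) + (0, 1, -1) = (4, 6, -10)
  D3: (4, 5, -9) + (-1, 1, 0) = (3, 6, -9)
  D4: (4, 5, -9) + (-1, 0, 1) = (3, 5, -8)
  D5: (4, 5, -9) + (0, -1, 1) = (4, 4, -8)

Answer: 5 4 -9
5 5 -10
4 6 -10
3 6 -9
3 5 -8
4 4 -8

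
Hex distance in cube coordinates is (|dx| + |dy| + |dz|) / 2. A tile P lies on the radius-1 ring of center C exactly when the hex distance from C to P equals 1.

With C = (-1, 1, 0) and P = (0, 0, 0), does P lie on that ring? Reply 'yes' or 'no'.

|px - cx| = |0 - (-1)| = 1
|py - cy| = |0 - 1| = 1
|pz - cz| = |0 - 0| = 0
distance = (1+1+0)/2 = 2/2 = 1
radius = 1; distance == radius -> yes

Answer: yes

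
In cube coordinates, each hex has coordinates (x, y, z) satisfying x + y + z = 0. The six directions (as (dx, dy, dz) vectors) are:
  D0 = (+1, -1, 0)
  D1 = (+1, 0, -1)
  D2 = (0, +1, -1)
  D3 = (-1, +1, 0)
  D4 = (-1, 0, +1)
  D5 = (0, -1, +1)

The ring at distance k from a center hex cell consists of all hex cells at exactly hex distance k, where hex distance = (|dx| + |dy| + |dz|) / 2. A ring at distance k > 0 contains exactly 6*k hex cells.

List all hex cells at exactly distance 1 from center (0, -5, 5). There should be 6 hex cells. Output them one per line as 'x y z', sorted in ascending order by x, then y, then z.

Walk ring at distance 1 from (0, -5, 5):
Start at center + D4*1 = (-1, -5, 6)
  hex 0: (-1, -5, 6)
  hex 1: (0, -6, 6)
  hex 2: (1, -6, 5)
  hex 3: (1, -5, 4)
  hex 4: (0, -4, 4)
  hex 5: (-1, -4, 5)
Sorted: 6 hexes.

Answer: -1 -5 6
-1 -4 5
0 -6 6
0 -4 4
1 -6 5
1 -5 4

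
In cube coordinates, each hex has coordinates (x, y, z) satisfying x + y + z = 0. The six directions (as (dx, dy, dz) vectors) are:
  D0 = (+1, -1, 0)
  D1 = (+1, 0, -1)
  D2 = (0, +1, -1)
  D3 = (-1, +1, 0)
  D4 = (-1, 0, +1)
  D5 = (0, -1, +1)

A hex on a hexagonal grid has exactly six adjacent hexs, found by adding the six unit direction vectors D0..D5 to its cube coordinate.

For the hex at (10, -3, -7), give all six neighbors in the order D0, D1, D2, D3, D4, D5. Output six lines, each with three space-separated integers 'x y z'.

Answer: 11 -4 -7
11 -3 -8
10 -2 -8
9 -2 -7
9 -3 -6
10 -4 -6

Derivation:
Center: (10, -3, -7). Add each direction:
  D0: (10, -3, -7) + (1, -1, 0) = (11, -4, -7)
  D1: (10, -3, -7) + (1, 0, -1) = (11, -3, -8)
  D2: (10, -3, -7) + (0, 1, -1) = (10, -2, -8)
  D3: (10, -3, -7) + (-1, 1, 0) = (9, -2, -7)
  D4: (10, -3, -7) + (-1, 0, 1) = (9, -3, -6)
  D5: (10, -3, -7) + (0, -1, 1) = (10, -4, -6)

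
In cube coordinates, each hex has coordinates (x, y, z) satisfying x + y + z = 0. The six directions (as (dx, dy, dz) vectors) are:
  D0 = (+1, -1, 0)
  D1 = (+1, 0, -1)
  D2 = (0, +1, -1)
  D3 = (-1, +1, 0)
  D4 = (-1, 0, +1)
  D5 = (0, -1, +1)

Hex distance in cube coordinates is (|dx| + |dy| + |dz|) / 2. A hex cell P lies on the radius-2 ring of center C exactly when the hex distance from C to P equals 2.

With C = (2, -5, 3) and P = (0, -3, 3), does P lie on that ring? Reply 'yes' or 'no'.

|px - cx| = |0 - 2| = 2
|py - cy| = |-3 - (-5)| = 2
|pz - cz| = |3 - 3| = 0
distance = (2+2+0)/2 = 4/2 = 2
radius = 2; distance == radius -> yes

Answer: yes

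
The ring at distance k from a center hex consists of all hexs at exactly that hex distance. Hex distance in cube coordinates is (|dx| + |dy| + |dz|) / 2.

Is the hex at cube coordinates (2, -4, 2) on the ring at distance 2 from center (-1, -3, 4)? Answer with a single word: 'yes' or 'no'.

Answer: no

Derivation:
|px - cx| = |2 - (-1)| = 3
|py - cy| = |-4 - (-3)| = 1
|pz - cz| = |2 - 4| = 2
distance = (3+1+2)/2 = 6/2 = 3
radius = 2; distance != radius -> no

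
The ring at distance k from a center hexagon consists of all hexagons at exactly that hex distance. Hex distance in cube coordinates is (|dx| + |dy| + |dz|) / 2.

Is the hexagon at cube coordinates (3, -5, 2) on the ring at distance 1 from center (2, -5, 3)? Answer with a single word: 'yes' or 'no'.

|px - cx| = |3 - 2| = 1
|py - cy| = |-5 - (-5)| = 0
|pz - cz| = |2 - 3| = 1
distance = (1+0+1)/2 = 2/2 = 1
radius = 1; distance == radius -> yes

Answer: yes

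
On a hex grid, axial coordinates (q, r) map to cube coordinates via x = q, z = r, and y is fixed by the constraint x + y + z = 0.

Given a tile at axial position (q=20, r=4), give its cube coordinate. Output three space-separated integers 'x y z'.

x = q = 20
z = r = 4
y = -x - z = -(20) - (4) = -24

Answer: 20 -24 4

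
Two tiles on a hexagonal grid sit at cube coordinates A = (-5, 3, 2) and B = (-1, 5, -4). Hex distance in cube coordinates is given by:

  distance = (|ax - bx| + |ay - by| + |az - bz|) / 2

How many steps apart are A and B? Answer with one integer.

|ax - bx| = |-5 - (-1)| = 4
|ay - by| = |3 - 5| = 2
|az - bz| = |2 - (-4)| = 6
distance = (4 + 2 + 6) / 2 = 12 / 2 = 6

Answer: 6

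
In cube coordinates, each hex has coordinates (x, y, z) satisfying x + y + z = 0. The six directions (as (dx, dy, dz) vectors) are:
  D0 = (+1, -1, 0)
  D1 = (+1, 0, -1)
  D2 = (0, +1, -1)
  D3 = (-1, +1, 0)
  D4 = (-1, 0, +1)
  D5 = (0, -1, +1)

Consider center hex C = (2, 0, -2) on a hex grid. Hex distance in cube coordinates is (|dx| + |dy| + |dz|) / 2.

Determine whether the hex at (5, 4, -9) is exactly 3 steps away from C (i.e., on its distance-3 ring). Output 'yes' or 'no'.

Answer: no

Derivation:
|px - cx| = |5 - 2| = 3
|py - cy| = |4 - 0| = 4
|pz - cz| = |-9 - (-2)| = 7
distance = (3+4+7)/2 = 14/2 = 7
radius = 3; distance != radius -> no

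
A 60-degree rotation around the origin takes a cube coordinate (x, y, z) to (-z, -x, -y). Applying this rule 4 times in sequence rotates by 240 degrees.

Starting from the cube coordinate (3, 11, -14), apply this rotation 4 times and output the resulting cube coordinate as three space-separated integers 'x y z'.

Start: (3, 11, -14)
Step 1: (3, 11, -14) -> (-(-14), -(3), -(11)) = (14, -3, -11)
Step 2: (14, -3, -11) -> (-(-11), -(14), -(-3)) = (11, -14, 3)
Step 3: (11, -14, 3) -> (-(3), -(11), -(-14)) = (-3, -11, 14)
Step 4: (-3, -11, 14) -> (-(14), -(-3), -(-11)) = (-14, 3, 11)

Answer: -14 3 11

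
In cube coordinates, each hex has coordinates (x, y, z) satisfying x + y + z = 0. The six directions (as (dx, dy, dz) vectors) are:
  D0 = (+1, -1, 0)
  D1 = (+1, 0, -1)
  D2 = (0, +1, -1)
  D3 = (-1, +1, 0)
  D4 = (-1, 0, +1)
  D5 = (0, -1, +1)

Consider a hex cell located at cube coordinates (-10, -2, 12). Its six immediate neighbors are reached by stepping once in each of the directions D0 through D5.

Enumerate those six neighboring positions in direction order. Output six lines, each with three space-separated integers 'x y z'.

Center: (-10, -2, 12). Add each direction:
  D0: (-10, -2, 12) + (1, -1, 0) = (-9, -3, 12)
  D1: (-10, -2, 12) + (1, 0, -1) = (-9, -2, 11)
  D2: (-10, -2, 12) + (0, 1, -1) = (-10, -1, 11)
  D3: (-10, -2, 12) + (-1, 1, 0) = (-11, -1, 12)
  D4: (-10, -2, 12) + (-1, 0, 1) = (-11, -2, 13)
  D5: (-10, -2, 12) + (0, -1, 1) = (-10, -3, 13)

Answer: -9 -3 12
-9 -2 11
-10 -1 11
-11 -1 12
-11 -2 13
-10 -3 13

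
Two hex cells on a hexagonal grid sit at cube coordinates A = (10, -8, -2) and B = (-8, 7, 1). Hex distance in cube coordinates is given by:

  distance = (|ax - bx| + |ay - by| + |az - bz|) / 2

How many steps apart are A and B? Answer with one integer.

|ax - bx| = |10 - (-8)| = 18
|ay - by| = |-8 - 7| = 15
|az - bz| = |-2 - 1| = 3
distance = (18 + 15 + 3) / 2 = 36 / 2 = 18

Answer: 18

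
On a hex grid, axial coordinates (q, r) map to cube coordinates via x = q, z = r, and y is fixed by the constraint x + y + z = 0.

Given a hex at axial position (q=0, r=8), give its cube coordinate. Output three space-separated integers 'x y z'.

Answer: 0 -8 8

Derivation:
x = q = 0
z = r = 8
y = -x - z = -(0) - (8) = -8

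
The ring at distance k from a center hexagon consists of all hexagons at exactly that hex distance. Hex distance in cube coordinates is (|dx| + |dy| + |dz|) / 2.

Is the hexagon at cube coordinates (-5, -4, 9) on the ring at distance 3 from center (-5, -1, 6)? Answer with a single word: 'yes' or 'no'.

|px - cx| = |-5 - (-5)| = 0
|py - cy| = |-4 - (-1)| = 3
|pz - cz| = |9 - 6| = 3
distance = (0+3+3)/2 = 6/2 = 3
radius = 3; distance == radius -> yes

Answer: yes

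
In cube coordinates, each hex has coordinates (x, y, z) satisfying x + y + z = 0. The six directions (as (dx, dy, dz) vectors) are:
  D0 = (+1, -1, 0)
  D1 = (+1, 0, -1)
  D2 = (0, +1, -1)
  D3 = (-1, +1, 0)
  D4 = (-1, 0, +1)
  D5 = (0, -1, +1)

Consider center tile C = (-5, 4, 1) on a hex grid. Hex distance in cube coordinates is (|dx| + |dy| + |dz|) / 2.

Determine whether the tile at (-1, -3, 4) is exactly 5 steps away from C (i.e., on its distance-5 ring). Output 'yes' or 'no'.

Answer: no

Derivation:
|px - cx| = |-1 - (-5)| = 4
|py - cy| = |-3 - 4| = 7
|pz - cz| = |4 - 1| = 3
distance = (4+7+3)/2 = 14/2 = 7
radius = 5; distance != radius -> no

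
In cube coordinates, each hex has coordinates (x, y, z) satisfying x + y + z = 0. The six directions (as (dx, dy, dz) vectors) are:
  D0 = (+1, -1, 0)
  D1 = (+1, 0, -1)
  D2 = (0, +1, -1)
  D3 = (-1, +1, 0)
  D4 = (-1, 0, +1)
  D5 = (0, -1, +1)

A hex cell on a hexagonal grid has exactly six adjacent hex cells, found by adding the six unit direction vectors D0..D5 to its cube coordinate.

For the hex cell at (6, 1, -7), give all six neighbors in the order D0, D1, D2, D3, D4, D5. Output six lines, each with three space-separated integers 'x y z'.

Center: (6, 1, -7). Add each direction:
  D0: (6, 1, -7) + (1, -1, 0) = (7, 0, -7)
  D1: (6, 1, -7) + (1, 0, -1) = (7, 1, -8)
  D2: (6, 1, -7) + (0, 1, -1) = (6, 2, -8)
  D3: (6, 1, -7) + (-1, 1, 0) = (5, 2, -7)
  D4: (6, 1, -7) + (-1, 0, 1) = (5, 1, -6)
  D5: (6, 1, -7) + (0, -1, 1) = (6, 0, -6)

Answer: 7 0 -7
7 1 -8
6 2 -8
5 2 -7
5 1 -6
6 0 -6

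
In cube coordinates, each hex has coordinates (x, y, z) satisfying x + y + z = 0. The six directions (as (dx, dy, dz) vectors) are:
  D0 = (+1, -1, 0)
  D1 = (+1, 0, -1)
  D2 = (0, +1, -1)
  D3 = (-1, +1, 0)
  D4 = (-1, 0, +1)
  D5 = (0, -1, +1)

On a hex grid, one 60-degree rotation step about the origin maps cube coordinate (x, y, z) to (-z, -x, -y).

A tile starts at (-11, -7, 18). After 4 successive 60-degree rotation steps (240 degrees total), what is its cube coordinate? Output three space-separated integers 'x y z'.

Answer: 18 -11 -7

Derivation:
Start: (-11, -7, 18)
Step 1: (-11, -7, 18) -> (-(18), -(-11), -(-7)) = (-18, 11, 7)
Step 2: (-18, 11, 7) -> (-(7), -(-18), -(11)) = (-7, 18, -11)
Step 3: (-7, 18, -11) -> (-(-11), -(-7), -(18)) = (11, 7, -18)
Step 4: (11, 7, -18) -> (-(-18), -(11), -(7)) = (18, -11, -7)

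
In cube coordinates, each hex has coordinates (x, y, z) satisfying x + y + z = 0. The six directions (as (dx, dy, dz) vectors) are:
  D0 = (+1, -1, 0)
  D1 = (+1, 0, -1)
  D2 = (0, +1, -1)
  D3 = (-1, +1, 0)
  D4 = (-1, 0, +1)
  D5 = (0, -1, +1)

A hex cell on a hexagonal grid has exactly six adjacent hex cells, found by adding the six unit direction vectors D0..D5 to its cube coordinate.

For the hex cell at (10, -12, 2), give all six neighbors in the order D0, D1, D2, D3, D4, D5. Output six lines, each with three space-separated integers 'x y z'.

Center: (10, -12, 2). Add each direction:
  D0: (10, -12, 2) + (1, -1, 0) = (11, -13, 2)
  D1: (10, -12, 2) + (1, 0, -1) = (11, -12, 1)
  D2: (10, -12, 2) + (0, 1, -1) = (10, -11, 1)
  D3: (10, -12, 2) + (-1, 1, 0) = (9, -11, 2)
  D4: (10, -12, 2) + (-1, 0, 1) = (9, -12, 3)
  D5: (10, -12, 2) + (0, -1, 1) = (10, -13, 3)

Answer: 11 -13 2
11 -12 1
10 -11 1
9 -11 2
9 -12 3
10 -13 3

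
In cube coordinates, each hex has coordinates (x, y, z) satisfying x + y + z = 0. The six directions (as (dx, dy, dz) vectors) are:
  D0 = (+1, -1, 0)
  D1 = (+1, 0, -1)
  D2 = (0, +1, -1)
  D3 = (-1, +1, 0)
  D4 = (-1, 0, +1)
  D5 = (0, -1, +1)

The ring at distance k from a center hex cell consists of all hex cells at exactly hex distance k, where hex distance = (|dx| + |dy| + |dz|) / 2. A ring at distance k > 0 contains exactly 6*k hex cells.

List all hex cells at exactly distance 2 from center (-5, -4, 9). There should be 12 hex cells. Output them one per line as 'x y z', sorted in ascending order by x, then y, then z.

Walk ring at distance 2 from (-5, -4, 9):
Start at center + D4*2 = (-7, -4, 11)
  hex 0: (-7, -4, 11)
  hex 1: (-6, -5, 11)
  hex 2: (-5, -6, 11)
  hex 3: (-4, -6, 10)
  hex 4: (-3, -6, 9)
  hex 5: (-3, -5, 8)
  hex 6: (-3, -4, 7)
  hex 7: (-4, -3, 7)
  hex 8: (-5, -2, 7)
  hex 9: (-6, -2, 8)
  hex 10: (-7, -2, 9)
  hex 11: (-7, -3, 10)
Sorted: 12 hexes.

Answer: -7 -4 11
-7 -3 10
-7 -2 9
-6 -5 11
-6 -2 8
-5 -6 11
-5 -2 7
-4 -6 10
-4 -3 7
-3 -6 9
-3 -5 8
-3 -4 7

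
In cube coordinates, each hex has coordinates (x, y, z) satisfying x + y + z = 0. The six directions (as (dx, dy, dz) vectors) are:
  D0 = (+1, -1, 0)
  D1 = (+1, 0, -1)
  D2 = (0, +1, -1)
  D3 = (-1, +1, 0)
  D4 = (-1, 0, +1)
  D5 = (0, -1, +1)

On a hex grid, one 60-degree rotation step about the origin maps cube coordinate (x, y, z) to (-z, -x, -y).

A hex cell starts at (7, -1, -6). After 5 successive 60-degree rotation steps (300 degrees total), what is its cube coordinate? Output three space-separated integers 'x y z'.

Start: (7, -1, -6)
Step 1: (7, -1, -6) -> (-(-6), -(7), -(-1)) = (6, -7, 1)
Step 2: (6, -7, 1) -> (-(1), -(6), -(-7)) = (-1, -6, 7)
Step 3: (-1, -6, 7) -> (-(7), -(-1), -(-6)) = (-7, 1, 6)
Step 4: (-7, 1, 6) -> (-(6), -(-7), -(1)) = (-6, 7, -1)
Step 5: (-6, 7, -1) -> (-(-1), -(-6), -(7)) = (1, 6, -7)

Answer: 1 6 -7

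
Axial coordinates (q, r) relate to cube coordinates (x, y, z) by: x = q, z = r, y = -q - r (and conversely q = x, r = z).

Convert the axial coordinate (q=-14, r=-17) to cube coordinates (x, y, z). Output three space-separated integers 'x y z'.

Answer: -14 31 -17

Derivation:
x = q = -14
z = r = -17
y = -x - z = -(-14) - (-17) = 31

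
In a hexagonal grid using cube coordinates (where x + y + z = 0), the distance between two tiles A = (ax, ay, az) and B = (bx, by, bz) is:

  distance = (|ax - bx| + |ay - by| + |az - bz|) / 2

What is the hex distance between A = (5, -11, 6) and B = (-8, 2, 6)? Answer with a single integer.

Answer: 13

Derivation:
|ax - bx| = |5 - (-8)| = 13
|ay - by| = |-11 - 2| = 13
|az - bz| = |6 - 6| = 0
distance = (13 + 13 + 0) / 2 = 26 / 2 = 13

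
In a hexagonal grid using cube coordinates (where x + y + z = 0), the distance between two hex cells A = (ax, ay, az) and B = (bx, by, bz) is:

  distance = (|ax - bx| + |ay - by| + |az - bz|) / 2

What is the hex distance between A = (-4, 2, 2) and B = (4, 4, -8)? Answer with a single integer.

|ax - bx| = |-4 - 4| = 8
|ay - by| = |2 - 4| = 2
|az - bz| = |2 - (-8)| = 10
distance = (8 + 2 + 10) / 2 = 20 / 2 = 10

Answer: 10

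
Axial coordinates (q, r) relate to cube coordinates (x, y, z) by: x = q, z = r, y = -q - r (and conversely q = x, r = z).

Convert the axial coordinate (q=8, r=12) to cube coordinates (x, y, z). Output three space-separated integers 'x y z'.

Answer: 8 -20 12

Derivation:
x = q = 8
z = r = 12
y = -x - z = -(8) - (12) = -20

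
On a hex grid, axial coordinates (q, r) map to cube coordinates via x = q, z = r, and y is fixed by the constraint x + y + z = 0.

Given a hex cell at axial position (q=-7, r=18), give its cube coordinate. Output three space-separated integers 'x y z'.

x = q = -7
z = r = 18
y = -x - z = -(-7) - (18) = -11

Answer: -7 -11 18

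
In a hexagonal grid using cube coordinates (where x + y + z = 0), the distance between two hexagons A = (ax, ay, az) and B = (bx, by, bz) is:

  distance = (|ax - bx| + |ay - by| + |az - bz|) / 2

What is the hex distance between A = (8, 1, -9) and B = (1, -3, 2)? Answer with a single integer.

Answer: 11

Derivation:
|ax - bx| = |8 - 1| = 7
|ay - by| = |1 - (-3)| = 4
|az - bz| = |-9 - 2| = 11
distance = (7 + 4 + 11) / 2 = 22 / 2 = 11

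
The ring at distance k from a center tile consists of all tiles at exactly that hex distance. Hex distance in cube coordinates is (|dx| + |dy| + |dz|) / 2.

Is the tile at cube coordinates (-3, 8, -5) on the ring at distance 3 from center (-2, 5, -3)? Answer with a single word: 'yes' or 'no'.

|px - cx| = |-3 - (-2)| = 1
|py - cy| = |8 - 5| = 3
|pz - cz| = |-5 - (-3)| = 2
distance = (1+3+2)/2 = 6/2 = 3
radius = 3; distance == radius -> yes

Answer: yes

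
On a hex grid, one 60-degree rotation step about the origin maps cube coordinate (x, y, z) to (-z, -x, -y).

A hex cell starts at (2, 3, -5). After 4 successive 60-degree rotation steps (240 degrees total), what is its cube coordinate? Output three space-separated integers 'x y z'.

Start: (2, 3, -5)
Step 1: (2, 3, -5) -> (-(-5), -(2), -(3)) = (5, -2, -3)
Step 2: (5, -2, -3) -> (-(-3), -(5), -(-2)) = (3, -5, 2)
Step 3: (3, -5, 2) -> (-(2), -(3), -(-5)) = (-2, -3, 5)
Step 4: (-2, -3, 5) -> (-(5), -(-2), -(-3)) = (-5, 2, 3)

Answer: -5 2 3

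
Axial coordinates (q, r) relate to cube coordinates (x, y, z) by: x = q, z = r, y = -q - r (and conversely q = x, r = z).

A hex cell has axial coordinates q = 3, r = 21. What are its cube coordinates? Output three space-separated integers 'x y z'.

Answer: 3 -24 21

Derivation:
x = q = 3
z = r = 21
y = -x - z = -(3) - (21) = -24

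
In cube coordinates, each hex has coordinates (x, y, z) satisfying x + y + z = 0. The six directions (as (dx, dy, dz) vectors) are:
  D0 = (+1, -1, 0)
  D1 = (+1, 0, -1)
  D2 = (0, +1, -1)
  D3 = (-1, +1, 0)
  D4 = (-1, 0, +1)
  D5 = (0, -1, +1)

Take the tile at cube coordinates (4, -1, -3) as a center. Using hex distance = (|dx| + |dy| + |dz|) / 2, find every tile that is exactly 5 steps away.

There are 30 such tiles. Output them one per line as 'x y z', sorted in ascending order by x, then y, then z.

Answer: -1 -1 2
-1 0 1
-1 1 0
-1 2 -1
-1 3 -2
-1 4 -3
0 -2 2
0 4 -4
1 -3 2
1 4 -5
2 -4 2
2 4 -6
3 -5 2
3 4 -7
4 -6 2
4 4 -8
5 -6 1
5 3 -8
6 -6 0
6 2 -8
7 -6 -1
7 1 -8
8 -6 -2
8 0 -8
9 -6 -3
9 -5 -4
9 -4 -5
9 -3 -6
9 -2 -7
9 -1 -8

Derivation:
Walk ring at distance 5 from (4, -1, -3):
Start at center + D4*5 = (-1, -1, 2)
  hex 0: (-1, -1, 2)
  hex 1: (0, -2, 2)
  hex 2: (1, -3, 2)
  hex 3: (2, -4, 2)
  hex 4: (3, -5, 2)
  hex 5: (4, -6, 2)
  hex 6: (5, -6, 1)
  hex 7: (6, -6, 0)
  hex 8: (7, -6, -1)
  hex 9: (8, -6, -2)
  hex 10: (9, -6, -3)
  hex 11: (9, -5, -4)
  hex 12: (9, -4, -5)
  hex 13: (9, -3, -6)
  hex 14: (9, -2, -7)
  hex 15: (9, -1, -8)
  hex 16: (8, 0, -8)
  hex 17: (7, 1, -8)
  hex 18: (6, 2, -8)
  hex 19: (5, 3, -8)
  hex 20: (4, 4, -8)
  hex 21: (3, 4, -7)
  hex 22: (2, 4, -6)
  hex 23: (1, 4, -5)
  hex 24: (0, 4, -4)
  hex 25: (-1, 4, -3)
  hex 26: (-1, 3, -2)
  hex 27: (-1, 2, -1)
  hex 28: (-1, 1, 0)
  hex 29: (-1, 0, 1)
Sorted: 30 hexes.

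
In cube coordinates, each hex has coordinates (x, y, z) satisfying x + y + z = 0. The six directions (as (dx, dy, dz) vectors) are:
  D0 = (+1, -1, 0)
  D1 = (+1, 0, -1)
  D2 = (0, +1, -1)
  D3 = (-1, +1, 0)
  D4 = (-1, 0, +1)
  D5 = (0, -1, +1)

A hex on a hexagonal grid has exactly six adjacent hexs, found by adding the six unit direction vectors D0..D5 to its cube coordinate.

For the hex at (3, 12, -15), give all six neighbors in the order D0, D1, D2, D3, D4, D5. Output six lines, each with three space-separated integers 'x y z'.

Center: (3, 12, -15). Add each direction:
  D0: (3, 12, -15) + (1, -1, 0) = (4, 11, -15)
  D1: (3, 12, -15) + (1, 0, -1) = (4, 12, -16)
  D2: (3, 12, -15) + (0, 1, -1) = (3, 13, -16)
  D3: (3, 12, -15) + (-1, 1, 0) = (2, 13, -15)
  D4: (3, 12, -15) + (-1, 0, 1) = (2, 12, -14)
  D5: (3, 12, -15) + (0, -1, 1) = (3, 11, -14)

Answer: 4 11 -15
4 12 -16
3 13 -16
2 13 -15
2 12 -14
3 11 -14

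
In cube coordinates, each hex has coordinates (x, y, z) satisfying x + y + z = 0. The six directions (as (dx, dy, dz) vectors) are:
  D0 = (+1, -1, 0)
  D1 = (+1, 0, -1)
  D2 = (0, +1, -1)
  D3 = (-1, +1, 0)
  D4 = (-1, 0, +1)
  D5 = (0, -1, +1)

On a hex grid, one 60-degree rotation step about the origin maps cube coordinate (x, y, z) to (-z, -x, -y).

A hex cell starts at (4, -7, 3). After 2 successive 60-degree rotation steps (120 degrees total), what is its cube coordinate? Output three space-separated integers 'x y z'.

Start: (4, -7, 3)
Step 1: (4, -7, 3) -> (-(3), -(4), -(-7)) = (-3, -4, 7)
Step 2: (-3, -4, 7) -> (-(7), -(-3), -(-4)) = (-7, 3, 4)

Answer: -7 3 4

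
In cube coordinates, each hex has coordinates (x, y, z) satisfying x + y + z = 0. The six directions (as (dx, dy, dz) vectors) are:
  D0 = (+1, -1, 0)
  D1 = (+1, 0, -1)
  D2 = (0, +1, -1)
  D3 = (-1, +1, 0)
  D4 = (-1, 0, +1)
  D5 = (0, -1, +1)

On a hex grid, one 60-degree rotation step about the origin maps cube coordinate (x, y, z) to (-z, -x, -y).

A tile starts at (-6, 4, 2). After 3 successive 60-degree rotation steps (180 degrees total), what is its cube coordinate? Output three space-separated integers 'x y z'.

Answer: 6 -4 -2

Derivation:
Start: (-6, 4, 2)
Step 1: (-6, 4, 2) -> (-(2), -(-6), -(4)) = (-2, 6, -4)
Step 2: (-2, 6, -4) -> (-(-4), -(-2), -(6)) = (4, 2, -6)
Step 3: (4, 2, -6) -> (-(-6), -(4), -(2)) = (6, -4, -2)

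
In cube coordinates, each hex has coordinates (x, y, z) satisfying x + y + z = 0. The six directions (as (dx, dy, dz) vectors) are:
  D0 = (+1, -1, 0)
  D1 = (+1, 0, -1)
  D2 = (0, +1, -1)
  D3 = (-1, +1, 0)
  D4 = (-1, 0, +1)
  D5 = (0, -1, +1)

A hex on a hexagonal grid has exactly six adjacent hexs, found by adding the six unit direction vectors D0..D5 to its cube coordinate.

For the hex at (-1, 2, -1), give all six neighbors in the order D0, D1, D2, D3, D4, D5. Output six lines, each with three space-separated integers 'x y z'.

Answer: 0 1 -1
0 2 -2
-1 3 -2
-2 3 -1
-2 2 0
-1 1 0

Derivation:
Center: (-1, 2, -1). Add each direction:
  D0: (-1, 2, -1) + (1, -1, 0) = (0, 1, -1)
  D1: (-1, 2, -1) + (1, 0, -1) = (0, 2, -2)
  D2: (-1, 2, -1) + (0, 1, -1) = (-1, 3, -2)
  D3: (-1, 2, -1) + (-1, 1, 0) = (-2, 3, -1)
  D4: (-1, 2, -1) + (-1, 0, 1) = (-2, 2, 0)
  D5: (-1, 2, -1) + (0, -1, 1) = (-1, 1, 0)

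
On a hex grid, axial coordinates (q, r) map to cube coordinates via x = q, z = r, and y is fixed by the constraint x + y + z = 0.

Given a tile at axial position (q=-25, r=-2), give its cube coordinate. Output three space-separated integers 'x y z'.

x = q = -25
z = r = -2
y = -x - z = -(-25) - (-2) = 27

Answer: -25 27 -2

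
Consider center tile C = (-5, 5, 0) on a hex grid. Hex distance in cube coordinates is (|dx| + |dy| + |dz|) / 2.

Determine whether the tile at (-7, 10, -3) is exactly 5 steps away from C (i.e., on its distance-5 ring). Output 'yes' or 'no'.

Answer: yes

Derivation:
|px - cx| = |-7 - (-5)| = 2
|py - cy| = |10 - 5| = 5
|pz - cz| = |-3 - 0| = 3
distance = (2+5+3)/2 = 10/2 = 5
radius = 5; distance == radius -> yes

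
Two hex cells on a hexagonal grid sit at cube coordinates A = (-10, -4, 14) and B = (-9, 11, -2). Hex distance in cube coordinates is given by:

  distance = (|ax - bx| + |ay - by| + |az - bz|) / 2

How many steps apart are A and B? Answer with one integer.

Answer: 16

Derivation:
|ax - bx| = |-10 - (-9)| = 1
|ay - by| = |-4 - 11| = 15
|az - bz| = |14 - (-2)| = 16
distance = (1 + 15 + 16) / 2 = 32 / 2 = 16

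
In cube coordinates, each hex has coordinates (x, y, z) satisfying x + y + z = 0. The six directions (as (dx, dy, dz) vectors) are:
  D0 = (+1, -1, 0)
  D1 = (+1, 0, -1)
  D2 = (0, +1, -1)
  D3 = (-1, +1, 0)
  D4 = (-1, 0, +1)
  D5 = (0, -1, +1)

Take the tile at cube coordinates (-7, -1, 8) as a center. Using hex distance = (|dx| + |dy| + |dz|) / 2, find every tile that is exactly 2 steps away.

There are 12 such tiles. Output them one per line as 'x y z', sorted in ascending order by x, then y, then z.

Answer: -9 -1 10
-9 0 9
-9 1 8
-8 -2 10
-8 1 7
-7 -3 10
-7 1 6
-6 -3 9
-6 0 6
-5 -3 8
-5 -2 7
-5 -1 6

Derivation:
Walk ring at distance 2 from (-7, -1, 8):
Start at center + D4*2 = (-9, -1, 10)
  hex 0: (-9, -1, 10)
  hex 1: (-8, -2, 10)
  hex 2: (-7, -3, 10)
  hex 3: (-6, -3, 9)
  hex 4: (-5, -3, 8)
  hex 5: (-5, -2, 7)
  hex 6: (-5, -1, 6)
  hex 7: (-6, 0, 6)
  hex 8: (-7, 1, 6)
  hex 9: (-8, 1, 7)
  hex 10: (-9, 1, 8)
  hex 11: (-9, 0, 9)
Sorted: 12 hexes.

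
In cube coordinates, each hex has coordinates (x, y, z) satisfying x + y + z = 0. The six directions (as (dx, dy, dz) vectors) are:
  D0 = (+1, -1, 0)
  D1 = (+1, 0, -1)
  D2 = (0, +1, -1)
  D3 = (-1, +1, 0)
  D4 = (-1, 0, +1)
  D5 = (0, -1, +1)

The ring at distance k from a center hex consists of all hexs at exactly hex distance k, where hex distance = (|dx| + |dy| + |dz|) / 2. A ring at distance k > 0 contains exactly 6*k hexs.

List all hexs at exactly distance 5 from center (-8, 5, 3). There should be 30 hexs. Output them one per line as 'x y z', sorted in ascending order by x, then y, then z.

Answer: -13 5 8
-13 6 7
-13 7 6
-13 8 5
-13 9 4
-13 10 3
-12 4 8
-12 10 2
-11 3 8
-11 10 1
-10 2 8
-10 10 0
-9 1 8
-9 10 -1
-8 0 8
-8 10 -2
-7 0 7
-7 9 -2
-6 0 6
-6 8 -2
-5 0 5
-5 7 -2
-4 0 4
-4 6 -2
-3 0 3
-3 1 2
-3 2 1
-3 3 0
-3 4 -1
-3 5 -2

Derivation:
Walk ring at distance 5 from (-8, 5, 3):
Start at center + D4*5 = (-13, 5, 8)
  hex 0: (-13, 5, 8)
  hex 1: (-12, 4, 8)
  hex 2: (-11, 3, 8)
  hex 3: (-10, 2, 8)
  hex 4: (-9, 1, 8)
  hex 5: (-8, 0, 8)
  hex 6: (-7, 0, 7)
  hex 7: (-6, 0, 6)
  hex 8: (-5, 0, 5)
  hex 9: (-4, 0, 4)
  hex 10: (-3, 0, 3)
  hex 11: (-3, 1, 2)
  hex 12: (-3, 2, 1)
  hex 13: (-3, 3, 0)
  hex 14: (-3, 4, -1)
  hex 15: (-3, 5, -2)
  hex 16: (-4, 6, -2)
  hex 17: (-5, 7, -2)
  hex 18: (-6, 8, -2)
  hex 19: (-7, 9, -2)
  hex 20: (-8, 10, -2)
  hex 21: (-9, 10, -1)
  hex 22: (-10, 10, 0)
  hex 23: (-11, 10, 1)
  hex 24: (-12, 10, 2)
  hex 25: (-13, 10, 3)
  hex 26: (-13, 9, 4)
  hex 27: (-13, 8, 5)
  hex 28: (-13, 7, 6)
  hex 29: (-13, 6, 7)
Sorted: 30 hexes.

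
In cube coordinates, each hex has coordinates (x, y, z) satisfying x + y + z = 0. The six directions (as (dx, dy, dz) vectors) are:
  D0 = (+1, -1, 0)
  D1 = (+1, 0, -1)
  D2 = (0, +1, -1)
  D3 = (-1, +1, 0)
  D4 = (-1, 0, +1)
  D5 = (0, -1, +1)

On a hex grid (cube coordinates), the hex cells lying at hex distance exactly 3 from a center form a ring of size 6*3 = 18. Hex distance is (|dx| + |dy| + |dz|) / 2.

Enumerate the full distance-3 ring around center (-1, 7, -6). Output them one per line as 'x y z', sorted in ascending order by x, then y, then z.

Answer: -4 7 -3
-4 8 -4
-4 9 -5
-4 10 -6
-3 6 -3
-3 10 -7
-2 5 -3
-2 10 -8
-1 4 -3
-1 10 -9
0 4 -4
0 9 -9
1 4 -5
1 8 -9
2 4 -6
2 5 -7
2 6 -8
2 7 -9

Derivation:
Walk ring at distance 3 from (-1, 7, -6):
Start at center + D4*3 = (-4, 7, -3)
  hex 0: (-4, 7, -3)
  hex 1: (-3, 6, -3)
  hex 2: (-2, 5, -3)
  hex 3: (-1, 4, -3)
  hex 4: (0, 4, -4)
  hex 5: (1, 4, -5)
  hex 6: (2, 4, -6)
  hex 7: (2, 5, -7)
  hex 8: (2, 6, -8)
  hex 9: (2, 7, -9)
  hex 10: (1, 8, -9)
  hex 11: (0, 9, -9)
  hex 12: (-1, 10, -9)
  hex 13: (-2, 10, -8)
  hex 14: (-3, 10, -7)
  hex 15: (-4, 10, -6)
  hex 16: (-4, 9, -5)
  hex 17: (-4, 8, -4)
Sorted: 18 hexes.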